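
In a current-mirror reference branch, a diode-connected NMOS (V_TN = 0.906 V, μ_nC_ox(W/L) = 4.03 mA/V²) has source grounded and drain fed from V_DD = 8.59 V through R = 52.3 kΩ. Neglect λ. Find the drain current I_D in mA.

I_D = 0.142 mA

With gate tied to drain, V_GS = V_DS ≥ V_GS − V_TN, so the device is in saturation.
KCL at the drain: ½ k_n (V_GS − V_TN)² = (V_DD − V_GS)/R.
Let x = V_GS − 0.906. Then 105 x² + x − 7.684 = 0, giving x = 0.265 V (positive root), so V_GS = 1.17 V.
I_D = (V_DD − V_GS)/R = (8.59 − 1.17) / 52.3 = 0.142 mA.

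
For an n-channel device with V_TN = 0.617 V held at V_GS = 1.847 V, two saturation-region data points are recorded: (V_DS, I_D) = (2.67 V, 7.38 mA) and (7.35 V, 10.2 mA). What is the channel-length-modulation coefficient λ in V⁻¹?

With V_GS fixed, I_D ∝ (1 + λ V_DS) in saturation, so I_D2/I_D1 = (1 + λ V_DS2)/(1 + λ V_DS1).
10.2/7.38 = 1.382 = (1 + 7.35 λ)/(1 + 2.67 λ).
Solving: λ (I_D1 V_DS2 − I_D2 V_DS1) = I_D2 − I_D1, so λ = (10.2 − 7.38) / (7.38 × 7.35 − 10.2 × 2.67) = 2.82 / 27 = 0.104 V⁻¹.

λ = 0.104 V⁻¹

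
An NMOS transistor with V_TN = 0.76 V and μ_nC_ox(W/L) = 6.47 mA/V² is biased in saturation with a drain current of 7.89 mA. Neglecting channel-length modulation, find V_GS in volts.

V_GS = 2.32 V

In saturation I_D = ½ k_n (V_GS − V_TN)², so V_GS − V_TN = √(2 I_D / k_n) = √(2 × 7.89 / 6.47) = 1.56 V.
V_GS = 0.76 + 1.56 = 2.32 V.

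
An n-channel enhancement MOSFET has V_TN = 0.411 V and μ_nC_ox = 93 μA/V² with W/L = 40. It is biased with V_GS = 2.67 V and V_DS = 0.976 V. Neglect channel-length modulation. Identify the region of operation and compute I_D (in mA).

k_n = μ_nC_ox · (W/L) = 3.72 mA/V².
V_ov = V_GS − V_TN = 2.67 − 0.411 = 2.26 V.
Since V_DS = 0.976 V < V_ov = 2.26 V, the device is in the triode region.
I_D = k_n [V_ov · V_DS − ½ V_DS²] = 3.72 × [2.26 × 0.976 − 0.5 × 0.976²] = 6.43 mA.

Triode; I_D = 6.43 mA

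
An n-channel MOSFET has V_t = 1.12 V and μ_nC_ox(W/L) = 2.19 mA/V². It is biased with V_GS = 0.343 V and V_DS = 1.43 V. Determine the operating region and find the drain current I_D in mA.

Cutoff; I_D = 0 mA

V_GS = 0.343 V < V_t = 1.12 V, so the transistor is in cutoff.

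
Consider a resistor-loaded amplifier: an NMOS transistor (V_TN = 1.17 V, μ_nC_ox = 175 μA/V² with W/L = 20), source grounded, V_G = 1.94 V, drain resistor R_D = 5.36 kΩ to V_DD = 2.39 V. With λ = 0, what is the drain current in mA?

V_GS = V_G = 1.94 V, so V_ov = 1.94 − 1.17 = 0.77 V.
k_n = μ_nC_ox · (W/L) = 3.5 mA/V².
Assume saturation: I_D = ½ k_n V_ov² = 0.5 × 3.5 × 0.77² = 1.04 mA, giving V_DS = V_DD − I_D R_D = 2.39 − 1.04 × 5.36 = -3.17 V.
But -3.17 V < V_ov = 0.77 V, so the device is actually in triode.
In triode I_D = k_n[V_ov V_DS − ½ V_DS²] and I_D = (V_DD − V_DS)/R_D. Equating: 9.38 V_DS² − 15.45 V_DS + 2.39 = 0, giving V_DS = 0.173 V (the root below V_ov).
I_D = (2.39 − 0.173) / 5.36 = 0.414 mA.

I_D = 0.414 mA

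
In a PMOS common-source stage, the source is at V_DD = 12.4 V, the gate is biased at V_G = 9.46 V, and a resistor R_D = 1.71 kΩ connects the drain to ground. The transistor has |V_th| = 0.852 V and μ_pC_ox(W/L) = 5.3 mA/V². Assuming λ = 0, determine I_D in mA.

V_SG = V_DD − V_G = 12.4 − 9.46 = 2.94 V, so V_ov = 2.94 − 0.852 = 2.09 V.
Assume saturation: I_D = ½ k_p V_ov² = 0.5 × 5.3 × 2.09² = 11.6 mA, giving V_SD = V_DD − I_D R_D = 12.4 − 11.6 × 1.71 = -7.36 V.
But -7.36 V < V_ov = 2.09 V, so the device is actually in triode.
In triode I_D = k_p[V_ov V_SD − ½ V_SD²] and I_D = (V_DD − V_SD)/R_D. Equating: 4.53 V_SD² − 19.92 V_SD + 12.4 = 0, giving V_SD = 0.75 V (the root below V_ov).
I_D = (12.4 − 0.75) / 1.71 = 6.81 mA.

I_D = 6.81 mA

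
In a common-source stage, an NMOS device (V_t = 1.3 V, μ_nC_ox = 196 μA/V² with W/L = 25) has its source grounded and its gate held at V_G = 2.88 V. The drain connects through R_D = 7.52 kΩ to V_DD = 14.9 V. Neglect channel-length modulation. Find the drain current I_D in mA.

I_D = 1.94 mA

V_GS = V_G = 2.88 V, so V_ov = 2.88 − 1.3 = 1.58 V.
k_n = μ_nC_ox · (W/L) = 4.9 mA/V².
Assume saturation: I_D = ½ k_n V_ov² = 0.5 × 4.9 × 1.58² = 6.12 mA, giving V_DS = V_DD − I_D R_D = 14.9 − 6.12 × 7.52 = -31.1 V.
But -31.1 V < V_ov = 1.58 V, so the device is actually in triode.
In triode I_D = k_n[V_ov V_DS − ½ V_DS²] and I_D = (V_DD − V_DS)/R_D. Equating: 18.4 V_DS² − 59.22 V_DS + 14.9 = 0, giving V_DS = 0.275 V (the root below V_ov).
I_D = (14.9 − 0.275) / 7.52 = 1.94 mA.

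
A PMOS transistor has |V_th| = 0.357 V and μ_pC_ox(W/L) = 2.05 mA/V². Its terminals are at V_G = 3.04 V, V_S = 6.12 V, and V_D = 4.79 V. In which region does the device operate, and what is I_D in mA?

V_SG = V_S − V_G = 6.12 − 3.04 = 3.08 V; V_SD = V_S − V_D = 6.12 − 4.79 = 1.33 V.
V_ov = V_SG − |V_th| = 3.08 − 0.357 = 2.72 V.
Since V_SD = 1.33 V < V_ov = 2.72 V, the device is in the triode region.
I_D = k_p [V_ov · V_SD − ½ V_SD²] = 2.05 × [2.72 × 1.33 − 0.5 × 1.33²] = 5.61 mA.

Triode; I_D = 5.61 mA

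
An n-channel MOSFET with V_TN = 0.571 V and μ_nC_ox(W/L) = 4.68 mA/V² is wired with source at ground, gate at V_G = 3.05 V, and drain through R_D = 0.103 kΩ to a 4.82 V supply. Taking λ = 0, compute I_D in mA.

V_GS = V_G = 3.05 V, so V_ov = 3.05 − 0.571 = 2.48 V.
Assume saturation: I_D = ½ k_n V_ov² = 0.5 × 4.68 × 2.48² = 14.4 mA, giving V_DS = V_DD − I_D R_D = 4.82 − 14.4 × 0.103 = 3.34 V.
V_DS = 3.34 V ≥ V_ov = 2.48 V, confirming saturation.

I_D = 14.4 mA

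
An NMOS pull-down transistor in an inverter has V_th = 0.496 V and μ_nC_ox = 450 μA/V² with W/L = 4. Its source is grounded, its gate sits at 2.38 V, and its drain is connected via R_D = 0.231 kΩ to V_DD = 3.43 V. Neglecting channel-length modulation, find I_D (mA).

I_D = 3.19 mA

V_GS = V_G = 2.38 V, so V_ov = 2.38 − 0.496 = 1.88 V.
k_n = μ_nC_ox · (W/L) = 1.8 mA/V².
Assume saturation: I_D = ½ k_n V_ov² = 0.5 × 1.8 × 1.88² = 3.19 mA, giving V_DS = V_DD − I_D R_D = 3.43 − 3.19 × 0.231 = 2.69 V.
V_DS = 2.69 V ≥ V_ov = 1.88 V, confirming saturation.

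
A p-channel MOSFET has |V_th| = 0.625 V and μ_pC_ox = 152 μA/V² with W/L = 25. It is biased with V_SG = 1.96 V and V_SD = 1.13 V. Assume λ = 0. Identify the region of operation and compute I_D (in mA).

Triode; I_D = 3.31 mA

k_p = μ_pC_ox · (W/L) = 3.8 mA/V².
V_ov = V_SG − |V_th| = 1.96 − 0.625 = 1.33 V.
Since V_SD = 1.13 V < V_ov = 1.33 V, the device is in the triode region.
I_D = k_p [V_ov · V_SD − ½ V_SD²] = 3.8 × [1.33 × 1.13 − 0.5 × 1.13²] = 3.31 mA.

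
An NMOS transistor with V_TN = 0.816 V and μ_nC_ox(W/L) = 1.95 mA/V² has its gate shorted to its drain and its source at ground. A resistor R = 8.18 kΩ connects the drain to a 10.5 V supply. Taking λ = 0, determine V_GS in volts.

V_GS = 1.86 V

With gate tied to drain, V_GS = V_DS ≥ V_GS − V_TN, so the device is in saturation.
KCL at the drain: ½ k_n (V_GS − V_TN)² = (V_DD − V_GS)/R.
Let x = V_GS − 0.816. Then 7.98 x² + x − 9.684 = 0, giving x = 1.04 V (positive root), so V_GS = 1.86 V.
I_D = (V_DD − V_GS)/R = (10.5 − 1.86) / 8.18 = 1.06 mA.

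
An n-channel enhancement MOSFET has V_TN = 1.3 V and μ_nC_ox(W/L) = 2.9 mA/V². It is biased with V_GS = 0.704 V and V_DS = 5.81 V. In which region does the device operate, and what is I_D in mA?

Cutoff; I_D = 0 mA

V_GS = 0.704 V < V_TN = 1.3 V, so the transistor is in cutoff.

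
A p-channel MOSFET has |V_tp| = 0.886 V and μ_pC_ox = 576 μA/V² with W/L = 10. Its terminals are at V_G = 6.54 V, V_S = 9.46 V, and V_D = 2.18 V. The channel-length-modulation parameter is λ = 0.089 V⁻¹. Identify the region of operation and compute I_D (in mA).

Saturation; I_D = 19.6 mA

V_SG = V_S − V_G = 9.46 − 6.54 = 2.92 V; V_SD = V_S − V_D = 9.46 − 2.18 = 7.28 V.
k_p = μ_pC_ox · (W/L) = 5.76 mA/V².
V_ov = V_SG − |V_tp| = 2.92 − 0.886 = 2.03 V.
Since V_SD = 7.28 V ≥ V_ov = 2.03 V, the device is in saturation.
I_D = ½ k_p V_ov² (1 + λ V_SD) = 0.5 × 5.76 × 2.03² × (1 + 0.089 × 7.28) = 19.6 mA.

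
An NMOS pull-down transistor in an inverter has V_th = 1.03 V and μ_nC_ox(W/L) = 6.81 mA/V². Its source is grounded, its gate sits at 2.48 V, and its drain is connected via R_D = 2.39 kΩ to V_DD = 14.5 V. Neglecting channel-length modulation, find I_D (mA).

V_GS = V_G = 2.48 V, so V_ov = 2.48 − 1.03 = 1.45 V.
Assume saturation: I_D = ½ k_n V_ov² = 0.5 × 6.81 × 1.45² = 7.16 mA, giving V_DS = V_DD − I_D R_D = 14.5 − 7.16 × 2.39 = -2.61 V.
But -2.61 V < V_ov = 1.45 V, so the device is actually in triode.
In triode I_D = k_n[V_ov V_DS − ½ V_DS²] and I_D = (V_DD − V_DS)/R_D. Equating: 8.14 V_DS² − 24.6 V_DS + 14.5 = 0, giving V_DS = 0.802 V (the root below V_ov).
I_D = (14.5 − 0.802) / 2.39 = 5.73 mA.

I_D = 5.73 mA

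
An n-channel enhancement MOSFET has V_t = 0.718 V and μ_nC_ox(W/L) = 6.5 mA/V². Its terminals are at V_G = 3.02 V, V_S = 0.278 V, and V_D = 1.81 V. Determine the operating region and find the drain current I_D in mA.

Triode; I_D = 12.5 mA

V_GS = V_G − V_S = 3.02 − 0.278 = 2.74 V; V_DS = V_D − V_S = 1.81 − 0.278 = 1.53 V.
V_ov = V_GS − V_t = 2.74 − 0.718 = 2.02 V.
Since V_DS = 1.53 V < V_ov = 2.02 V, the device is in the triode region.
I_D = k_n [V_ov · V_DS − ½ V_DS²] = 6.5 × [2.02 × 1.53 − 0.5 × 1.53²] = 12.5 mA.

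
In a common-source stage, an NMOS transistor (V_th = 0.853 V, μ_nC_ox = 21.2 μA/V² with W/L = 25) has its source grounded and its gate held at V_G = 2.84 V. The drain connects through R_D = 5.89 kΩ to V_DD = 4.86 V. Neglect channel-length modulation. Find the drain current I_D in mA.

I_D = 0.686 mA

V_GS = V_G = 2.84 V, so V_ov = 2.84 − 0.853 = 1.99 V.
k_n = μ_nC_ox · (W/L) = 0.53 mA/V².
Assume saturation: I_D = ½ k_n V_ov² = 0.5 × 0.53 × 1.99² = 1.05 mA, giving V_DS = V_DD − I_D R_D = 4.86 − 1.05 × 5.89 = -1.3 V.
But -1.3 V < V_ov = 1.99 V, so the device is actually in triode.
In triode I_D = k_n[V_ov V_DS − ½ V_DS²] and I_D = (V_DD − V_DS)/R_D. Equating: 1.56 V_DS² − 7.203 V_DS + 4.86 = 0, giving V_DS = 0.821 V (the root below V_ov).
I_D = (4.86 − 0.821) / 5.89 = 0.686 mA.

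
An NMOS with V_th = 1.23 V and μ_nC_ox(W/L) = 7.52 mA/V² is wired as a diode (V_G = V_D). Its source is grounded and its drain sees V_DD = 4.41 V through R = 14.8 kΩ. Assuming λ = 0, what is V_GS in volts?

V_GS = 1.46 V

With gate tied to drain, V_GS = V_DS ≥ V_GS − V_th, so the device is in saturation.
KCL at the drain: ½ k_n (V_GS − V_th)² = (V_DD − V_GS)/R.
Let x = V_GS − 1.23. Then 55.6 x² + x − 3.18 = 0, giving x = 0.23 V (positive root), so V_GS = 1.46 V.
I_D = (V_DD − V_GS)/R = (4.41 − 1.46) / 14.8 = 0.199 mA.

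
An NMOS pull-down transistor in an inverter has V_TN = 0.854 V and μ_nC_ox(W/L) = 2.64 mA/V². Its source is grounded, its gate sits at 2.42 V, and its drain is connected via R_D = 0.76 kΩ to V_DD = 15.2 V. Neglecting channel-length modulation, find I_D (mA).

V_GS = V_G = 2.42 V, so V_ov = 2.42 − 0.854 = 1.57 V.
Assume saturation: I_D = ½ k_n V_ov² = 0.5 × 2.64 × 1.57² = 3.24 mA, giving V_DS = V_DD − I_D R_D = 15.2 − 3.24 × 0.76 = 12.7 V.
V_DS = 12.7 V ≥ V_ov = 1.57 V, confirming saturation.

I_D = 3.24 mA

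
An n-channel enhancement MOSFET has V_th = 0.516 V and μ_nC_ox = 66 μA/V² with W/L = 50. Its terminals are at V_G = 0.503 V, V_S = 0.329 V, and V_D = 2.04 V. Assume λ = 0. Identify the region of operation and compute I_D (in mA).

V_GS = V_G − V_S = 0.503 − 0.329 = 0.174 V; V_DS = V_D − V_S = 2.04 − 0.329 = 1.71 V.
V_GS = 0.174 V < V_th = 0.516 V, so the transistor is in cutoff.

Cutoff; I_D = 0 mA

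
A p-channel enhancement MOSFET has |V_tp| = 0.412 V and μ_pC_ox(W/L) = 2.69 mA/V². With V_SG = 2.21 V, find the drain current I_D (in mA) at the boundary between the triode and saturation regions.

At the boundary V_SD = V_ov = V_SG − |V_tp| = 2.21 − 0.412 = 1.8 V.
I_D = ½ k_p V_ov² = 0.5 × 2.69 × 1.8² = 4.35 mA.

I_D = 4.35 mA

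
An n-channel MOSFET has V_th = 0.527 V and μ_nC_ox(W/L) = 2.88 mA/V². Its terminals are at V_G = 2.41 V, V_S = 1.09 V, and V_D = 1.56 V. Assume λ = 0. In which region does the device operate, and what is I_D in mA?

Triode; I_D = 0.755 mA

V_GS = V_G − V_S = 2.41 − 1.09 = 1.32 V; V_DS = V_D − V_S = 1.56 − 1.09 = 0.47 V.
V_ov = V_GS − V_th = 1.32 − 0.527 = 0.793 V.
Since V_DS = 0.47 V < V_ov = 0.793 V, the device is in the triode region.
I_D = k_n [V_ov · V_DS − ½ V_DS²] = 2.88 × [0.793 × 0.47 − 0.5 × 0.47²] = 0.755 mA.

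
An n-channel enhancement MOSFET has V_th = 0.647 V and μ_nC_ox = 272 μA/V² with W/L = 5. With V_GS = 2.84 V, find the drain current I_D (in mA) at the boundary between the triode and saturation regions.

I_D = 3.27 mA

At the boundary V_DS = V_ov = V_GS − V_th = 2.84 − 0.647 = 2.19 V.
k_n = μ_nC_ox · (W/L) = 1.36 mA/V².
I_D = ½ k_n V_ov² = 0.5 × 1.36 × 2.19² = 3.27 mA.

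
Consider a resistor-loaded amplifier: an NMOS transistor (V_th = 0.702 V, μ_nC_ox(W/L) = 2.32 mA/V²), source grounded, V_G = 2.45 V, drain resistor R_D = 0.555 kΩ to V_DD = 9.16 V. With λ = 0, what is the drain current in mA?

V_GS = V_G = 2.45 V, so V_ov = 2.45 − 0.702 = 1.75 V.
Assume saturation: I_D = ½ k_n V_ov² = 0.5 × 2.32 × 1.75² = 3.54 mA, giving V_DS = V_DD − I_D R_D = 9.16 − 3.54 × 0.555 = 7.19 V.
V_DS = 7.19 V ≥ V_ov = 1.75 V, confirming saturation.

I_D = 3.54 mA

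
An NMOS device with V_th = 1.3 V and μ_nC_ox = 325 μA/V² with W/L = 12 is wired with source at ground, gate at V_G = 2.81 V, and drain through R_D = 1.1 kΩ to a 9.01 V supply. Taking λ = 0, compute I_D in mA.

I_D = 4.45 mA

V_GS = V_G = 2.81 V, so V_ov = 2.81 − 1.3 = 1.51 V.
k_n = μ_nC_ox · (W/L) = 3.9 mA/V².
Assume saturation: I_D = ½ k_n V_ov² = 0.5 × 3.9 × 1.51² = 4.45 mA, giving V_DS = V_DD − I_D R_D = 9.01 − 4.45 × 1.1 = 4.12 V.
V_DS = 4.12 V ≥ V_ov = 1.51 V, confirming saturation.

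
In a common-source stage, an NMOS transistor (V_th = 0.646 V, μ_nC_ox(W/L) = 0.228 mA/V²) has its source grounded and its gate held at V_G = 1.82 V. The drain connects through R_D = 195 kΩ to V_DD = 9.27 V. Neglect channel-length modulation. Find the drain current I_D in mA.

I_D = 0.0466 mA

V_GS = V_G = 1.82 V, so V_ov = 1.82 − 0.646 = 1.17 V.
Assume saturation: I_D = ½ k_n V_ov² = 0.5 × 0.228 × 1.17² = 0.157 mA, giving V_DS = V_DD − I_D R_D = 9.27 − 0.157 × 195 = -21.4 V.
But -21.4 V < V_ov = 1.17 V, so the device is actually in triode.
In triode I_D = k_n[V_ov V_DS − ½ V_DS²] and I_D = (V_DD − V_DS)/R_D. Equating: 22.2 V_DS² − 53.2 V_DS + 9.27 = 0, giving V_DS = 0.189 V (the root below V_ov).
I_D = (9.27 − 0.189) / 195 = 0.0466 mA.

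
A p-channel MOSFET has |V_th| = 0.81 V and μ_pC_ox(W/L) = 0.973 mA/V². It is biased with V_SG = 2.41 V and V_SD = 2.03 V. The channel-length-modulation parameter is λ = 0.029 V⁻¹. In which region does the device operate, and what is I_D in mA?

V_ov = V_SG − |V_th| = 2.41 − 0.81 = 1.6 V.
Since V_SD = 2.03 V ≥ V_ov = 1.6 V, the device is in saturation.
I_D = ½ k_p V_ov² (1 + λ V_SD) = 0.5 × 0.973 × 1.6² × (1 + 0.029 × 2.03) = 1.32 mA.

Saturation; I_D = 1.32 mA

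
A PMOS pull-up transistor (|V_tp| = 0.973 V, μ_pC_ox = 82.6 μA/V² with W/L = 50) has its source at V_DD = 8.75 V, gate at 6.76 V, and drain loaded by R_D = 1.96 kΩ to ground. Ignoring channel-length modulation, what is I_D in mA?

I_D = 2.14 mA

V_SG = V_DD − V_G = 8.75 − 6.76 = 1.99 V, so V_ov = 1.99 − 0.973 = 1.02 V.
k_p = μ_pC_ox · (W/L) = 4.13 mA/V².
Assume saturation: I_D = ½ k_p V_ov² = 0.5 × 4.13 × 1.02² = 2.14 mA, giving V_SD = V_DD − I_D R_D = 8.75 − 2.14 × 1.96 = 4.56 V.
V_SD = 4.56 V ≥ V_ov = 1.02 V, confirming saturation.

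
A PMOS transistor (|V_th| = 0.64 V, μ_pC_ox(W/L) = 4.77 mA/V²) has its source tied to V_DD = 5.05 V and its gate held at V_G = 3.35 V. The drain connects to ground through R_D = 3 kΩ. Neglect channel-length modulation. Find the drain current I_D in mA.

I_D = 1.56 mA

V_SG = V_DD − V_G = 5.05 − 3.35 = 1.7 V, so V_ov = 1.7 − 0.64 = 1.06 V.
Assume saturation: I_D = ½ k_p V_ov² = 0.5 × 4.77 × 1.06² = 2.68 mA, giving V_SD = V_DD − I_D R_D = 5.05 − 2.68 × 3 = -2.99 V.
But -2.99 V < V_ov = 1.06 V, so the device is actually in triode.
In triode I_D = k_p[V_ov V_SD − ½ V_SD²] and I_D = (V_DD − V_SD)/R_D. Equating: 7.15 V_SD² − 16.17 V_SD + 5.05 = 0, giving V_SD = 0.374 V (the root below V_ov).
I_D = (5.05 − 0.374) / 3 = 1.56 mA.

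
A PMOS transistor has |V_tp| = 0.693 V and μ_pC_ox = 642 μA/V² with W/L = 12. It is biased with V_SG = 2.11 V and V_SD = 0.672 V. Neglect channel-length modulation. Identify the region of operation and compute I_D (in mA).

Triode; I_D = 5.60 mA

k_p = μ_pC_ox · (W/L) = 7.704 mA/V².
V_ov = V_SG − |V_tp| = 2.11 − 0.693 = 1.42 V.
Since V_SD = 0.672 V < V_ov = 1.42 V, the device is in the triode region.
I_D = k_p [V_ov · V_SD − ½ V_SD²] = 7.704 × [1.42 × 0.672 − 0.5 × 0.672²] = 5.6 mA.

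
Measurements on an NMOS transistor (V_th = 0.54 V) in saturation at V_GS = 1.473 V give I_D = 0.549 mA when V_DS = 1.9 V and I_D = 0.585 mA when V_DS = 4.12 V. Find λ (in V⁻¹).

With V_GS fixed, I_D ∝ (1 + λ V_DS) in saturation, so I_D2/I_D1 = (1 + λ V_DS2)/(1 + λ V_DS1).
0.585/0.549 = 1.066 = (1 + 4.12 λ)/(1 + 1.9 λ).
Solving: λ (I_D1 V_DS2 − I_D2 V_DS1) = I_D2 − I_D1, so λ = (0.585 − 0.549) / (0.549 × 4.12 − 0.585 × 1.9) = 0.036 / 1.15 = 0.0313 V⁻¹.

λ = 0.0313 V⁻¹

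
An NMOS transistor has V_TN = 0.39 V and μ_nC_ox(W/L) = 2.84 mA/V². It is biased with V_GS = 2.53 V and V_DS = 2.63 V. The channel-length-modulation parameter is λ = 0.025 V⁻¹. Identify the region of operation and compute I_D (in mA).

V_ov = V_GS − V_TN = 2.53 − 0.39 = 2.14 V.
Since V_DS = 2.63 V ≥ V_ov = 2.14 V, the device is in saturation.
I_D = ½ k_n V_ov² (1 + λ V_DS) = 0.5 × 2.84 × 2.14² × (1 + 0.025 × 2.63) = 6.93 mA.

Saturation; I_D = 6.93 mA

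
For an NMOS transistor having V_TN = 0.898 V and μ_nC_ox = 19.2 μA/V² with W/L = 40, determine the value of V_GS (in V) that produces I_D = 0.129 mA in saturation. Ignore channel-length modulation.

V_GS = 1.48 V

k_n = μ_nC_ox · (W/L) = 0.768 mA/V².
In saturation I_D = ½ k_n (V_GS − V_TN)², so V_GS − V_TN = √(2 I_D / k_n) = √(2 × 0.129 / 0.768) = 0.58 V.
V_GS = 0.898 + 0.58 = 1.48 V.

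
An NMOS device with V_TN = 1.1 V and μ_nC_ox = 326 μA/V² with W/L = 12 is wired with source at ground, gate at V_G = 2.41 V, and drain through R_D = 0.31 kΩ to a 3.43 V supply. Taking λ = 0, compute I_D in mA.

I_D = 3.36 mA

V_GS = V_G = 2.41 V, so V_ov = 2.41 − 1.1 = 1.31 V.
k_n = μ_nC_ox · (W/L) = 3.912 mA/V².
Assume saturation: I_D = ½ k_n V_ov² = 0.5 × 3.912 × 1.31² = 3.36 mA, giving V_DS = V_DD − I_D R_D = 3.43 − 3.36 × 0.31 = 2.39 V.
V_DS = 2.39 V ≥ V_ov = 1.31 V, confirming saturation.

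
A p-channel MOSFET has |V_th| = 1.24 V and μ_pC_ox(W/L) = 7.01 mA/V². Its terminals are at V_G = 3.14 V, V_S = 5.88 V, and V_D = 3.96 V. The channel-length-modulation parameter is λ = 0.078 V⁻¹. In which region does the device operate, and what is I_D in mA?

Saturation; I_D = 9.07 mA

V_SG = V_S − V_G = 5.88 − 3.14 = 2.74 V; V_SD = V_S − V_D = 5.88 − 3.96 = 1.92 V.
V_ov = V_SG − |V_th| = 2.74 − 1.24 = 1.5 V.
Since V_SD = 1.92 V ≥ V_ov = 1.5 V, the device is in saturation.
I_D = ½ k_p V_ov² (1 + λ V_SD) = 0.5 × 7.01 × 1.5² × (1 + 0.078 × 1.92) = 9.07 mA.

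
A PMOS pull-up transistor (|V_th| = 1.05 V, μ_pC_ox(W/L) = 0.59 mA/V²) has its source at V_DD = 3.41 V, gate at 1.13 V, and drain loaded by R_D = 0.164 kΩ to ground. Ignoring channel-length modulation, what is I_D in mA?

V_SG = V_DD − V_G = 3.41 − 1.13 = 2.28 V, so V_ov = 2.28 − 1.05 = 1.23 V.
Assume saturation: I_D = ½ k_p V_ov² = 0.5 × 0.59 × 1.23² = 0.446 mA, giving V_SD = V_DD − I_D R_D = 3.41 − 0.446 × 0.164 = 3.34 V.
V_SD = 3.34 V ≥ V_ov = 1.23 V, confirming saturation.

I_D = 0.446 mA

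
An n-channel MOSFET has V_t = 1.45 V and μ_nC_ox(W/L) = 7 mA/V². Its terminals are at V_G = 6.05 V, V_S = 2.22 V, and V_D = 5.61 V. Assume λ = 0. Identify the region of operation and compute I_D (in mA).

Saturation; I_D = 19.8 mA

V_GS = V_G − V_S = 6.05 − 2.22 = 3.83 V; V_DS = V_D − V_S = 5.61 − 2.22 = 3.39 V.
V_ov = V_GS − V_t = 3.83 − 1.45 = 2.38 V.
Since V_DS = 3.39 V ≥ V_ov = 2.38 V, the device is in saturation.
I_D = ½ k_n V_ov² = 0.5 × 7 × 2.38² = 19.8 mA.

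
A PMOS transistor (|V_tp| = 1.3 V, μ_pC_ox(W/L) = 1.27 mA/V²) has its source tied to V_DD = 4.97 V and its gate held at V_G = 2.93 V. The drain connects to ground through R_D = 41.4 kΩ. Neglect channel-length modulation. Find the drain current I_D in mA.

I_D = 0.117 mA

V_SG = V_DD − V_G = 4.97 − 2.93 = 2.04 V, so V_ov = 2.04 − 1.3 = 0.74 V.
Assume saturation: I_D = ½ k_p V_ov² = 0.5 × 1.27 × 0.74² = 0.348 mA, giving V_SD = V_DD − I_D R_D = 4.97 − 0.348 × 41.4 = -9.43 V.
But -9.43 V < V_ov = 0.74 V, so the device is actually in triode.
In triode I_D = k_p[V_ov V_SD − ½ V_SD²] and I_D = (V_DD − V_SD)/R_D. Equating: 26.3 V_SD² − 39.91 V_SD + 4.97 = 0, giving V_SD = 0.137 V (the root below V_ov).
I_D = (4.97 − 0.137) / 41.4 = 0.117 mA.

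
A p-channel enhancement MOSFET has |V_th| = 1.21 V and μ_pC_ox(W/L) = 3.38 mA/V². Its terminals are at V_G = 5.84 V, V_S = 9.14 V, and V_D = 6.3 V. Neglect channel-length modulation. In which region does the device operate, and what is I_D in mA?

V_SG = V_S − V_G = 9.14 − 5.84 = 3.3 V; V_SD = V_S − V_D = 9.14 − 6.3 = 2.84 V.
V_ov = V_SG − |V_th| = 3.3 − 1.21 = 2.09 V.
Since V_SD = 2.84 V ≥ V_ov = 2.09 V, the device is in saturation.
I_D = ½ k_p V_ov² = 0.5 × 3.38 × 2.09² = 7.38 mA.

Saturation; I_D = 7.38 mA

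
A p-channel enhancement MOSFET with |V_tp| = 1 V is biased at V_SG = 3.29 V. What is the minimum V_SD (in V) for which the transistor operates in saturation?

V_SD,sat = 2.29 V

The boundary between triode and saturation is V_SD = V_SG − |V_tp| = V_ov.
V_ov = 3.29 − 1 = 2.29 V.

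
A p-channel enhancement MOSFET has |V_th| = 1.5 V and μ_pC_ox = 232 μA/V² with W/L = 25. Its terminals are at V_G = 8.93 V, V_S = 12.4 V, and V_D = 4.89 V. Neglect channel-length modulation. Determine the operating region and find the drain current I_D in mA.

Saturation; I_D = 11.3 mA

V_SG = V_S − V_G = 12.4 − 8.93 = 3.47 V; V_SD = V_S − V_D = 12.4 − 4.89 = 7.51 V.
k_p = μ_pC_ox · (W/L) = 5.8 mA/V².
V_ov = V_SG − |V_th| = 3.47 − 1.5 = 1.97 V.
Since V_SD = 7.51 V ≥ V_ov = 1.97 V, the device is in saturation.
I_D = ½ k_p V_ov² = 0.5 × 5.8 × 1.97² = 11.3 mA.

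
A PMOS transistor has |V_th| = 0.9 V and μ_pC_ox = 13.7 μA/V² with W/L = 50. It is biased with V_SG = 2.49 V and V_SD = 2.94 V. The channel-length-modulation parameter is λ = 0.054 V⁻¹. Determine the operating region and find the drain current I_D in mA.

Saturation; I_D = 1.00 mA

k_p = μ_pC_ox · (W/L) = 0.685 mA/V².
V_ov = V_SG − |V_th| = 2.49 − 0.9 = 1.59 V.
Since V_SD = 2.94 V ≥ V_ov = 1.59 V, the device is in saturation.
I_D = ½ k_p V_ov² (1 + λ V_SD) = 0.5 × 0.685 × 1.59² × (1 + 0.054 × 2.94) = 1 mA.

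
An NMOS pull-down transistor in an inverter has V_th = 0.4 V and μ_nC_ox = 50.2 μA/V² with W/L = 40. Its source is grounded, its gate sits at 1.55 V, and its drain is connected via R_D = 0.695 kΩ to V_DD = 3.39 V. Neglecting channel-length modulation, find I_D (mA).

V_GS = V_G = 1.55 V, so V_ov = 1.55 − 0.4 = 1.15 V.
k_n = μ_nC_ox · (W/L) = 2.008 mA/V².
Assume saturation: I_D = ½ k_n V_ov² = 0.5 × 2.008 × 1.15² = 1.33 mA, giving V_DS = V_DD − I_D R_D = 3.39 − 1.33 × 0.695 = 2.47 V.
V_DS = 2.47 V ≥ V_ov = 1.15 V, confirming saturation.

I_D = 1.33 mA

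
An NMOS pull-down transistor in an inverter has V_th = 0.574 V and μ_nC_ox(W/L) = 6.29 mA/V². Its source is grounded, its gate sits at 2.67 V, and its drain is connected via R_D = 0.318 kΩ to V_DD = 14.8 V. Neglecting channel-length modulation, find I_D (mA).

I_D = 13.8 mA

V_GS = V_G = 2.67 V, so V_ov = 2.67 − 0.574 = 2.1 V.
Assume saturation: I_D = ½ k_n V_ov² = 0.5 × 6.29 × 2.1² = 13.8 mA, giving V_DS = V_DD − I_D R_D = 14.8 − 13.8 × 0.318 = 10.4 V.
V_DS = 10.4 V ≥ V_ov = 2.1 V, confirming saturation.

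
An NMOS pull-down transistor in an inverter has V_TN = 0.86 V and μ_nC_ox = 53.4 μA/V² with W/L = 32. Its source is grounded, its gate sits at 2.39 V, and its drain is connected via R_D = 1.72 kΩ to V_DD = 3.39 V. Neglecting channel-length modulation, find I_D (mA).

I_D = 1.52 mA

V_GS = V_G = 2.39 V, so V_ov = 2.39 − 0.86 = 1.53 V.
k_n = μ_nC_ox · (W/L) = 1.709 mA/V².
Assume saturation: I_D = ½ k_n V_ov² = 0.5 × 1.709 × 1.53² = 2 mA, giving V_DS = V_DD − I_D R_D = 3.39 − 2 × 1.72 = -0.0501 V.
But -0.0501 V < V_ov = 1.53 V, so the device is actually in triode.
In triode I_D = k_n[V_ov V_DS − ½ V_DS²] and I_D = (V_DD − V_DS)/R_D. Equating: 1.47 V_DS² − 5.497 V_DS + 3.39 = 0, giving V_DS = 0.779 V (the root below V_ov).
I_D = (3.39 − 0.779) / 1.72 = 1.52 mA.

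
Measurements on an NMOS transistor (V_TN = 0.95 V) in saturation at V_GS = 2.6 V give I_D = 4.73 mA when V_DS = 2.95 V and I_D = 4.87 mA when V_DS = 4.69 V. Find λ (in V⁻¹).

λ = 0.0179 V⁻¹

With V_GS fixed, I_D ∝ (1 + λ V_DS) in saturation, so I_D2/I_D1 = (1 + λ V_DS2)/(1 + λ V_DS1).
4.87/4.73 = 1.03 = (1 + 4.69 λ)/(1 + 2.95 λ).
Solving: λ (I_D1 V_DS2 − I_D2 V_DS1) = I_D2 − I_D1, so λ = (4.87 − 4.73) / (4.73 × 4.69 − 4.87 × 2.95) = 0.14 / 7.82 = 0.0179 V⁻¹.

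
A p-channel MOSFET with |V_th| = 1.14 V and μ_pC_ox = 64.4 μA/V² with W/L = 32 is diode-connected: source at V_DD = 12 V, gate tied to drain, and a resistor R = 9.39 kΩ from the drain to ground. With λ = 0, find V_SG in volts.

With gate tied to drain, V_SG = V_SD ≥ V_SG − |V_th|, so the device is in saturation.
k_p = μ_pC_ox · (W/L) = 2.061 mA/V².
KCL at the drain: ½ k_p (V_SG − |V_th|)² = (V_DD − V_SG)/R.
Let x = V_SG − 1.14. Then 9.68 x² + x − 10.86 = 0, giving x = 1.01 V (positive root), so V_SG = 2.15 V.
I_D = (V_DD − V_SG)/R = (12 − 2.15) / 9.39 = 1.05 mA.

V_SG = 2.15 V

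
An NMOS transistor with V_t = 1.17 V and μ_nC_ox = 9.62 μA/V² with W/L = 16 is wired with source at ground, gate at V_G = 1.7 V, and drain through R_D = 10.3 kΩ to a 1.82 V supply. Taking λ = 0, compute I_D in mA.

I_D = 0.0216 mA

V_GS = V_G = 1.7 V, so V_ov = 1.7 − 1.17 = 0.53 V.
k_n = μ_nC_ox · (W/L) = 0.1539 mA/V².
Assume saturation: I_D = ½ k_n V_ov² = 0.5 × 0.1539 × 0.53² = 0.0216 mA, giving V_DS = V_DD − I_D R_D = 1.82 − 0.0216 × 10.3 = 1.6 V.
V_DS = 1.6 V ≥ V_ov = 0.53 V, confirming saturation.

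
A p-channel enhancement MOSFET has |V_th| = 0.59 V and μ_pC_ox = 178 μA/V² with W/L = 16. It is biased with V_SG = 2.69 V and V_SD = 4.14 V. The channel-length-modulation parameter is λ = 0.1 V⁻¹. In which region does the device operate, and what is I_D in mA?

k_p = μ_pC_ox · (W/L) = 2.848 mA/V².
V_ov = V_SG − |V_th| = 2.69 − 0.59 = 2.1 V.
Since V_SD = 4.14 V ≥ V_ov = 2.1 V, the device is in saturation.
I_D = ½ k_p V_ov² (1 + λ V_SD) = 0.5 × 2.848 × 2.1² × (1 + 0.1 × 4.14) = 8.88 mA.

Saturation; I_D = 8.88 mA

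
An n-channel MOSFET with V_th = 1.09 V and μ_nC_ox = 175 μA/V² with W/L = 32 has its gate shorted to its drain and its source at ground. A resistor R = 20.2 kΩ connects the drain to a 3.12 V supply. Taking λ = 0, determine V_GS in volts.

V_GS = 1.27 V

With gate tied to drain, V_GS = V_DS ≥ V_GS − V_th, so the device is in saturation.
k_n = μ_nC_ox · (W/L) = 5.6 mA/V².
KCL at the drain: ½ k_n (V_GS − V_th)² = (V_DD − V_GS)/R.
Let x = V_GS − 1.09. Then 56.6 x² + x − 2.03 = 0, giving x = 0.181 V (positive root), so V_GS = 1.27 V.
I_D = (V_DD − V_GS)/R = (3.12 − 1.27) / 20.2 = 0.0915 mA.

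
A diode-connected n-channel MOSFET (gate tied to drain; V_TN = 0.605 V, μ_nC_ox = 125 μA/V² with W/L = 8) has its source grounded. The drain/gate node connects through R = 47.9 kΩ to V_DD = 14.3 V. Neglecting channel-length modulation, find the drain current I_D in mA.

With gate tied to drain, V_GS = V_DS ≥ V_GS − V_TN, so the device is in saturation.
k_n = μ_nC_ox · (W/L) = 1 mA/V².
KCL at the drain: ½ k_n (V_GS − V_TN)² = (V_DD − V_GS)/R.
Let x = V_GS − 0.605. Then 23.9 x² + x − 13.7 = 0, giving x = 0.736 V (positive root), so V_GS = 1.34 V.
I_D = (V_DD − V_GS)/R = (14.3 − 1.34) / 47.9 = 0.271 mA.

I_D = 0.271 mA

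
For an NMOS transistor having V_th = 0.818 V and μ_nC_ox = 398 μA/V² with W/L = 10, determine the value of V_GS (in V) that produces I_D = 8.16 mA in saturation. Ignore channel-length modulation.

k_n = μ_nC_ox · (W/L) = 3.98 mA/V².
In saturation I_D = ½ k_n (V_GS − V_th)², so V_GS − V_th = √(2 I_D / k_n) = √(2 × 8.16 / 3.98) = 2.02 V.
V_GS = 0.818 + 2.02 = 2.84 V.

V_GS = 2.84 V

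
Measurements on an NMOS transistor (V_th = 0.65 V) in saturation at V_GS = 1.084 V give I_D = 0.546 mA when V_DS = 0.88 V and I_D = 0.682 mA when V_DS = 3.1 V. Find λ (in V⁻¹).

With V_GS fixed, I_D ∝ (1 + λ V_DS) in saturation, so I_D2/I_D1 = (1 + λ V_DS2)/(1 + λ V_DS1).
0.682/0.546 = 1.249 = (1 + 3.1 λ)/(1 + 0.88 λ).
Solving: λ (I_D1 V_DS2 − I_D2 V_DS1) = I_D2 − I_D1, so λ = (0.682 − 0.546) / (0.546 × 3.1 − 0.682 × 0.88) = 0.136 / 1.09 = 0.124 V⁻¹.

λ = 0.124 V⁻¹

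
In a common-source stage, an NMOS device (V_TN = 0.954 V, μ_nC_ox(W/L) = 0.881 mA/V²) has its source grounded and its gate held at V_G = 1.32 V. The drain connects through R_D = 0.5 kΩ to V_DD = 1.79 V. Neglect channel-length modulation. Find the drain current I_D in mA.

I_D = 0.0590 mA

V_GS = V_G = 1.32 V, so V_ov = 1.32 − 0.954 = 0.366 V.
Assume saturation: I_D = ½ k_n V_ov² = 0.5 × 0.881 × 0.366² = 0.059 mA, giving V_DS = V_DD − I_D R_D = 1.79 − 0.059 × 0.5 = 1.76 V.
V_DS = 1.76 V ≥ V_ov = 0.366 V, confirming saturation.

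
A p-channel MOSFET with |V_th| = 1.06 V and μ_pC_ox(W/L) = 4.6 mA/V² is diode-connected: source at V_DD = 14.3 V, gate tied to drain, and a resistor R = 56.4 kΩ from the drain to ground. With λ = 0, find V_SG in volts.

V_SG = 1.38 V

With gate tied to drain, V_SG = V_SD ≥ V_SG − |V_th|, so the device is in saturation.
KCL at the drain: ½ k_p (V_SG − |V_th|)² = (V_DD − V_SG)/R.
Let x = V_SG − 1.06. Then 130 x² + x − 13.24 = 0, giving x = 0.316 V (positive root), so V_SG = 1.38 V.
I_D = (V_DD − V_SG)/R = (14.3 − 1.38) / 56.4 = 0.229 mA.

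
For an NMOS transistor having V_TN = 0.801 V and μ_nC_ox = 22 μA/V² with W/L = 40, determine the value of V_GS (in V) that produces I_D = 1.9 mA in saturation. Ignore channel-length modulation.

k_n = μ_nC_ox · (W/L) = 0.88 mA/V².
In saturation I_D = ½ k_n (V_GS − V_TN)², so V_GS − V_TN = √(2 I_D / k_n) = √(2 × 1.9 / 0.88) = 2.08 V.
V_GS = 0.801 + 2.08 = 2.88 V.

V_GS = 2.88 V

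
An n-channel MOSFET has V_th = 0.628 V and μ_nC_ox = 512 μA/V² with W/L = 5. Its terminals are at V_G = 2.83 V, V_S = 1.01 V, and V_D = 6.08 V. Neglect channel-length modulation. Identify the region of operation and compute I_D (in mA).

Saturation; I_D = 1.82 mA

V_GS = V_G − V_S = 2.83 − 1.01 = 1.82 V; V_DS = V_D − V_S = 6.08 − 1.01 = 5.07 V.
k_n = μ_nC_ox · (W/L) = 2.56 mA/V².
V_ov = V_GS − V_th = 1.82 − 0.628 = 1.19 V.
Since V_DS = 5.07 V ≥ V_ov = 1.19 V, the device is in saturation.
I_D = ½ k_n V_ov² = 0.5 × 2.56 × 1.19² = 1.82 mA.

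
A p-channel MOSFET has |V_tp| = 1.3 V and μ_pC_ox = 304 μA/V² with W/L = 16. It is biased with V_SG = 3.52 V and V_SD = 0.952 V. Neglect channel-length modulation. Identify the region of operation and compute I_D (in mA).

Triode; I_D = 8.08 mA

k_p = μ_pC_ox · (W/L) = 4.864 mA/V².
V_ov = V_SG − |V_tp| = 3.52 − 1.3 = 2.22 V.
Since V_SD = 0.952 V < V_ov = 2.22 V, the device is in the triode region.
I_D = k_p [V_ov · V_SD − ½ V_SD²] = 4.864 × [2.22 × 0.952 − 0.5 × 0.952²] = 8.08 mA.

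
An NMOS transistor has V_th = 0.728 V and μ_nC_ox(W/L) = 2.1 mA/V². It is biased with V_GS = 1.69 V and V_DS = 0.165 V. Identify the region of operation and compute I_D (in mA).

V_ov = V_GS − V_th = 1.69 − 0.728 = 0.962 V.
Since V_DS = 0.165 V < V_ov = 0.962 V, the device is in the triode region.
I_D = k_n [V_ov · V_DS − ½ V_DS²] = 2.1 × [0.962 × 0.165 − 0.5 × 0.165²] = 0.305 mA.

Triode; I_D = 0.305 mA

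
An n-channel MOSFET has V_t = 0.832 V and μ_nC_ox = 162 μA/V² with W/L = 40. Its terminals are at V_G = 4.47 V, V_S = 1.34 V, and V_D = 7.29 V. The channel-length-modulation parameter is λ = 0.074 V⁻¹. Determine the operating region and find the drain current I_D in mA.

V_GS = V_G − V_S = 4.47 − 1.34 = 3.13 V; V_DS = V_D − V_S = 7.29 − 1.34 = 5.95 V.
k_n = μ_nC_ox · (W/L) = 6.48 mA/V².
V_ov = V_GS − V_t = 3.13 − 0.832 = 2.3 V.
Since V_DS = 5.95 V ≥ V_ov = 2.3 V, the device is in saturation.
I_D = ½ k_n V_ov² (1 + λ V_DS) = 0.5 × 6.48 × 2.3² × (1 + 0.074 × 5.95) = 24.6 mA.

Saturation; I_D = 24.6 mA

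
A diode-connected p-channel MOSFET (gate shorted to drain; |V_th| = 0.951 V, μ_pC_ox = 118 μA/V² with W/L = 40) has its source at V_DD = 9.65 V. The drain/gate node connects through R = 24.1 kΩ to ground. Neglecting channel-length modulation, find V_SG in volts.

V_SG = 1.33 V

With gate tied to drain, V_SG = V_SD ≥ V_SG − |V_th|, so the device is in saturation.
k_p = μ_pC_ox · (W/L) = 4.72 mA/V².
KCL at the drain: ½ k_p (V_SG − |V_th|)² = (V_DD − V_SG)/R.
Let x = V_SG − 0.951. Then 56.9 x² + x − 8.699 = 0, giving x = 0.382 V (positive root), so V_SG = 1.33 V.
I_D = (V_DD − V_SG)/R = (9.65 − 1.33) / 24.1 = 0.345 mA.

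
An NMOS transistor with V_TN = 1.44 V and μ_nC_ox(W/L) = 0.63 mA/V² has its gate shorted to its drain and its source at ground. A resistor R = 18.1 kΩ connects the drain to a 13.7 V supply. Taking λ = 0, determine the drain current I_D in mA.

With gate tied to drain, V_GS = V_DS ≥ V_GS − V_TN, so the device is in saturation.
KCL at the drain: ½ k_n (V_GS − V_TN)² = (V_DD − V_GS)/R.
Let x = V_GS − 1.44. Then 5.7 x² + x − 12.26 = 0, giving x = 1.38 V (positive root), so V_GS = 2.82 V.
I_D = (V_DD − V_GS)/R = (13.7 − 2.82) / 18.1 = 0.601 mA.

I_D = 0.601 mA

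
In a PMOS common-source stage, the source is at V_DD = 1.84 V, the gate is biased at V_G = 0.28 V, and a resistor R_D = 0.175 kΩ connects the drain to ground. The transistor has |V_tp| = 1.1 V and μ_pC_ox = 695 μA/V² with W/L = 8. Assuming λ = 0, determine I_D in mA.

I_D = 0.588 mA

V_SG = V_DD − V_G = 1.84 − 0.28 = 1.56 V, so V_ov = 1.56 − 1.1 = 0.46 V.
k_p = μ_pC_ox · (W/L) = 5.56 mA/V².
Assume saturation: I_D = ½ k_p V_ov² = 0.5 × 5.56 × 0.46² = 0.588 mA, giving V_SD = V_DD − I_D R_D = 1.84 − 0.588 × 0.175 = 1.74 V.
V_SD = 1.74 V ≥ V_ov = 0.46 V, confirming saturation.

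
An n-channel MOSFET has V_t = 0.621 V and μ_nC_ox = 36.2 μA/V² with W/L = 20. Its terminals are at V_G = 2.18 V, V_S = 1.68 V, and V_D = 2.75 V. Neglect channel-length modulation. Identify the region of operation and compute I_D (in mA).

Cutoff; I_D = 0 mA

V_GS = V_G − V_S = 2.18 − 1.68 = 0.5 V; V_DS = V_D − V_S = 2.75 − 1.68 = 1.07 V.
V_GS = 0.5 V < V_t = 0.621 V, so the transistor is in cutoff.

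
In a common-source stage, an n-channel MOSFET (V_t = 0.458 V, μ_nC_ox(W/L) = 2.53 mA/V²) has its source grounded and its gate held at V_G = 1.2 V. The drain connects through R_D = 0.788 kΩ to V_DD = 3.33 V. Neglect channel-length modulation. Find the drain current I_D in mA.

V_GS = V_G = 1.2 V, so V_ov = 1.2 − 0.458 = 0.742 V.
Assume saturation: I_D = ½ k_n V_ov² = 0.5 × 2.53 × 0.742² = 0.696 mA, giving V_DS = V_DD − I_D R_D = 3.33 − 0.696 × 0.788 = 2.78 V.
V_DS = 2.78 V ≥ V_ov = 0.742 V, confirming saturation.

I_D = 0.696 mA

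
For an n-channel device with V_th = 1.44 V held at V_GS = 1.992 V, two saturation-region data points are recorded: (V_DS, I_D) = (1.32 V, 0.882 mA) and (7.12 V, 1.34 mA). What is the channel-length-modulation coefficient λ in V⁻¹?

λ = 0.102 V⁻¹

With V_GS fixed, I_D ∝ (1 + λ V_DS) in saturation, so I_D2/I_D1 = (1 + λ V_DS2)/(1 + λ V_DS1).
1.34/0.882 = 1.519 = (1 + 7.12 λ)/(1 + 1.32 λ).
Solving: λ (I_D1 V_DS2 − I_D2 V_DS1) = I_D2 − I_D1, so λ = (1.34 − 0.882) / (0.882 × 7.12 − 1.34 × 1.32) = 0.458 / 4.51 = 0.102 V⁻¹.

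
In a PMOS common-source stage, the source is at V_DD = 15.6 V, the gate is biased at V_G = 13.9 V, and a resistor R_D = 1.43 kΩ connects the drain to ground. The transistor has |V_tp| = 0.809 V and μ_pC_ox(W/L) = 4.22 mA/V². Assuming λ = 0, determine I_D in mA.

V_SG = V_DD − V_G = 15.6 − 13.9 = 1.7 V, so V_ov = 1.7 − 0.809 = 0.891 V.
Assume saturation: I_D = ½ k_p V_ov² = 0.5 × 4.22 × 0.891² = 1.68 mA, giving V_SD = V_DD − I_D R_D = 15.6 − 1.68 × 1.43 = 13.2 V.
V_SD = 13.2 V ≥ V_ov = 0.891 V, confirming saturation.

I_D = 1.68 mA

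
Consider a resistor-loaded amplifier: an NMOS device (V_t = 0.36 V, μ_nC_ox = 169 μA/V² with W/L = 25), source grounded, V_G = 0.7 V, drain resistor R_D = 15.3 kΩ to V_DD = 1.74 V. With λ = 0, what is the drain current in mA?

I_D = 0.108 mA

V_GS = V_G = 0.7 V, so V_ov = 0.7 − 0.36 = 0.34 V.
k_n = μ_nC_ox · (W/L) = 4.225 mA/V².
Assume saturation: I_D = ½ k_n V_ov² = 0.5 × 4.225 × 0.34² = 0.244 mA, giving V_DS = V_DD − I_D R_D = 1.74 − 0.244 × 15.3 = -2 V.
But -2 V < V_ov = 0.34 V, so the device is actually in triode.
In triode I_D = k_n[V_ov V_DS − ½ V_DS²] and I_D = (V_DD − V_DS)/R_D. Equating: 32.3 V_DS² − 22.98 V_DS + 1.74 = 0, giving V_DS = 0.0862 V (the root below V_ov).
I_D = (1.74 − 0.0862) / 15.3 = 0.108 mA.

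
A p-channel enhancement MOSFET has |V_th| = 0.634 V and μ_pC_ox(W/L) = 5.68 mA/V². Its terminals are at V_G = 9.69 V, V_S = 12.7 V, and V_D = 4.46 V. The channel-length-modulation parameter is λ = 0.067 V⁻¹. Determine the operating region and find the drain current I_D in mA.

Saturation; I_D = 24.9 mA

V_SG = V_S − V_G = 12.7 − 9.69 = 3.01 V; V_SD = V_S − V_D = 12.7 − 4.46 = 8.24 V.
V_ov = V_SG − |V_th| = 3.01 − 0.634 = 2.38 V.
Since V_SD = 8.24 V ≥ V_ov = 2.38 V, the device is in saturation.
I_D = ½ k_p V_ov² (1 + λ V_SD) = 0.5 × 5.68 × 2.38² × (1 + 0.067 × 8.24) = 24.9 mA.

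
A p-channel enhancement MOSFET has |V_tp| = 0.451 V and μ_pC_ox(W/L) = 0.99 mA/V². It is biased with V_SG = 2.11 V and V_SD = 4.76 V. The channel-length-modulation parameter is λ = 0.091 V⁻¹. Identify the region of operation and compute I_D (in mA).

Saturation; I_D = 1.95 mA

V_ov = V_SG − |V_tp| = 2.11 − 0.451 = 1.66 V.
Since V_SD = 4.76 V ≥ V_ov = 1.66 V, the device is in saturation.
I_D = ½ k_p V_ov² (1 + λ V_SD) = 0.5 × 0.99 × 1.66² × (1 + 0.091 × 4.76) = 1.95 mA.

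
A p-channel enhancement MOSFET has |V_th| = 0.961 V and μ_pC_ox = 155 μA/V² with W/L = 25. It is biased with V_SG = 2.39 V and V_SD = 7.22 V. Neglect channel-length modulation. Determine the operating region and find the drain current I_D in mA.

k_p = μ_pC_ox · (W/L) = 3.875 mA/V².
V_ov = V_SG − |V_th| = 2.39 − 0.961 = 1.43 V.
Since V_SD = 7.22 V ≥ V_ov = 1.43 V, the device is in saturation.
I_D = ½ k_p V_ov² = 0.5 × 3.875 × 1.43² = 3.96 mA.

Saturation; I_D = 3.96 mA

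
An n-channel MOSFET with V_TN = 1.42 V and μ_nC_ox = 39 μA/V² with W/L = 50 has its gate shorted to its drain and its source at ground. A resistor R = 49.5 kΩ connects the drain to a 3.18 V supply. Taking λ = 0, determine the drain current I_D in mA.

With gate tied to drain, V_GS = V_DS ≥ V_GS − V_TN, so the device is in saturation.
k_n = μ_nC_ox · (W/L) = 1.95 mA/V².
KCL at the drain: ½ k_n (V_GS − V_TN)² = (V_DD − V_GS)/R.
Let x = V_GS − 1.42. Then 48.3 x² + x − 1.76 = 0, giving x = 0.181 V (positive root), so V_GS = 1.6 V.
I_D = (V_DD − V_GS)/R = (3.18 − 1.6) / 49.5 = 0.0319 mA.

I_D = 0.0319 mA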